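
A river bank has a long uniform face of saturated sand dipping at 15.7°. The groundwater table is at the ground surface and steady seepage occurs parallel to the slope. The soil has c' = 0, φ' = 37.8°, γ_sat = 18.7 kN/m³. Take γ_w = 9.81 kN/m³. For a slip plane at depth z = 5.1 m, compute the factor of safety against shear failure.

With seepage parallel to the slope and the water table at the surface, the effective normal stress on the slip plane uses the buoyant unit weight γ' = γ_sat − γ_w while the driving shear stress uses γ_sat:
FS = [c' + γ' z cos²β tanφ'] / [γ_sat z sinβ cosβ]
(For c' = 0 this reduces to FS = (γ'/γ_sat)·tanφ'/tanβ.)
γ' = 18.7 − 9.81 = 8.89 kN/m³
Numerator = 0.0 + 8.89·5.1·cos²15.7°·tan37.8° = 0.0 + 8.89·5.1·0.9268·0.7757 = 32.593 kPa
Denominator = 18.7·5.1·sin15.7°·cos15.7° = 18.7·5.1·0.2706·0.9627 = 24.844 kPa
FS = 32.593 / 24.844 = 1.312

FS = 1.31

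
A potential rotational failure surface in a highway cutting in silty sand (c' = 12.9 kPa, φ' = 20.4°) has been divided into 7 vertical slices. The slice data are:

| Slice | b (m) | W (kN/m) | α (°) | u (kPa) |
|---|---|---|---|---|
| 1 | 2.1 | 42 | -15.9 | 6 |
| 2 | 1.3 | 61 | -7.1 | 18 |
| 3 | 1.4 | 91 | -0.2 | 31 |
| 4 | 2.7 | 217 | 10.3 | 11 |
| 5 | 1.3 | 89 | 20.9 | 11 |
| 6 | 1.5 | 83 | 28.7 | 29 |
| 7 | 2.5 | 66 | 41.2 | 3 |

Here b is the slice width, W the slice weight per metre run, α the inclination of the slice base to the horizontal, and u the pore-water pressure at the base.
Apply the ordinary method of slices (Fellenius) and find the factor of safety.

Ordinary method of slices: FS = Σ[c'·Δl_i + (W_i cosα_i − u_i·Δl_i)·tanφ'] / Σ W_i sinα_i, with Δl_i = b_i / cosα_i.
Slice 1: Δl = 2.1/cos(-15.9°) = 2.184 m; N'_1 = 42·cos(-15.9°) − 6·2.184 = 27.3; c'Δl = 28.17; W sinα = -11.5
Slice 2: Δl = 1.3/cos(-7.1°) = 1.310 m; N'_2 = 61·cos(-7.1°) − 18·1.310 = 37.0; c'Δl = 16.90; W sinα = -7.5
Slice 3: Δl = 1.4/cos(-0.2°) = 1.400 m; N'_3 = 91·cos(-0.2°) − 31·1.400 = 47.6; c'Δl = 18.06; W sinα = -0.3
Slice 4: Δl = 2.7/cos10.3° = 2.744 m; N'_4 = 217·cos10.3° − 11·2.744 = 183.3; c'Δl = 35.40; W sinα = 38.8
Slice 5: Δl = 1.3/cos20.9° = 1.392 m; N'_5 = 89·cos20.9° − 11·1.392 = 67.8; c'Δl = 17.95; W sinα = 31.7
Slice 6: Δl = 1.5/cos28.7° = 1.710 m; N'_6 = 83·cos28.7° − 29·1.710 = 23.2; c'Δl = 22.06; W sinα = 39.9
Slice 7: Δl = 2.5/cos41.2° = 3.323 m; N'_7 = 66·cos41.2° − 3·3.323 = 39.7; c'Δl = 42.86; W sinα = 43.5
Σc'Δl = 181.4 kN/m; ΣN' = 425.9 kN/m; ΣW sinα = 134.5 kN/m
Resisting = 181.4 + 425.9·tan20.4° = 181.4 + 158.4 = 339.8 kN/m
FS = 339.8 / 134.5 = 2.526

FS = 2.53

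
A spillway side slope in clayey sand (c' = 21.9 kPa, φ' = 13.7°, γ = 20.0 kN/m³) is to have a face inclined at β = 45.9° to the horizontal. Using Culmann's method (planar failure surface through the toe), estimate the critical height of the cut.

Culmann's analysis gives the critical failure plane at α_cr = (β + φ')/2 = (45.9 + 13.7)/2 = 29.8°, and the critical height
H_c = (4c'/γ) · sinβ cosφ' / [1 − cos(β − φ')]
    = (4·21.9/20.0) · sin45.9°·cos13.7° / [1 − cos(32.2°)]
    = 4.380 · 0.7181·0.9715 / [1 − 0.8462]
    = 4.380 · 0.6977 / 0.1538
    = 19.87 m

H_c = 19.87 m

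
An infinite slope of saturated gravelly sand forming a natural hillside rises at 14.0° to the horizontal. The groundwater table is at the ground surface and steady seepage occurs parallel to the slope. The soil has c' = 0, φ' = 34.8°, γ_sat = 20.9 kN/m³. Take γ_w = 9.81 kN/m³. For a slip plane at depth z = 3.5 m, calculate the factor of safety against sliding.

FS = 1.48

With seepage parallel to the slope and the water table at the surface, the effective normal stress on the slip plane uses the buoyant unit weight γ' = γ_sat − γ_w while the driving shear stress uses γ_sat:
FS = [c' + γ' z cos²β tanφ'] / [γ_sat z sinβ cosβ]
(For c' = 0 this reduces to FS = (γ'/γ_sat)·tanφ'/tanβ.)
γ' = 20.9 − 9.81 = 11.09 kN/m³
Numerator = 0.0 + 11.09·3.5·cos²14.0°·tan34.8° = 0.0 + 11.09·3.5·0.9415·0.6950 = 25.398 kPa
Denominator = 20.9·3.5·sin14.0°·cos14.0° = 20.9·3.5·0.2419·0.9703 = 17.171 kPa
FS = 25.398 / 17.171 = 1.479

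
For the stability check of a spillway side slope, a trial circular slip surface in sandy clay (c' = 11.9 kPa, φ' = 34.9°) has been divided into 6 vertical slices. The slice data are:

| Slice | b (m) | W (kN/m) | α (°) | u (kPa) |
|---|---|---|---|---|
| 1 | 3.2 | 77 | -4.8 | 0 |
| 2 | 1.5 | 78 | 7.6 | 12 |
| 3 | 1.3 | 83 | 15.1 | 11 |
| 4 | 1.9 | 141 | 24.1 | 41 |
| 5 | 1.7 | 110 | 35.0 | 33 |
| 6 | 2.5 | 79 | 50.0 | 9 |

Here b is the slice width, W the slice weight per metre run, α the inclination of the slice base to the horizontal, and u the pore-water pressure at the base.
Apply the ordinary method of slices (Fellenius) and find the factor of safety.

Ordinary method of slices: FS = Σ[c'·Δl_i + (W_i cosα_i − u_i·Δl_i)·tanφ'] / Σ W_i sinα_i, with Δl_i = b_i / cosα_i.
Slice 1: Δl = 3.2/cos(-4.8°) = 3.211 m; N'_1 = 77·cos(-4.8°) − 0·3.211 = 76.7; c'Δl = 38.21; W sinα = -6.4
Slice 2: Δl = 1.5/cos7.6° = 1.513 m; N'_2 = 78·cos7.6° − 12·1.513 = 59.2; c'Δl = 18.01; W sinα = 10.3
Slice 3: Δl = 1.3/cos15.1° = 1.346 m; N'_3 = 83·cos15.1° − 11·1.346 = 65.3; c'Δl = 16.02; W sinα = 21.6
Slice 4: Δl = 1.9/cos24.1° = 2.081 m; N'_4 = 141·cos24.1° − 41·2.081 = 43.4; c'Δl = 24.77; W sinα = 57.6
Slice 5: Δl = 1.7/cos35.0° = 2.075 m; N'_5 = 110·cos35.0° − 33·2.075 = 21.6; c'Δl = 24.70; W sinα = 63.1
Slice 6: Δl = 2.5/cos50.0° = 3.889 m; N'_6 = 79·cos50.0° − 9·3.889 = 15.8; c'Δl = 46.28; W sinα = 60.5
Σc'Δl = 168.0 kN/m; ΣN' = 282.0 kN/m; ΣW sinα = 206.7 kN/m
Resisting = 168.0 + 282.0·tan34.9° = 168.0 + 196.7 = 364.7 kN/m
FS = 364.7 / 206.7 = 1.765

FS = 1.76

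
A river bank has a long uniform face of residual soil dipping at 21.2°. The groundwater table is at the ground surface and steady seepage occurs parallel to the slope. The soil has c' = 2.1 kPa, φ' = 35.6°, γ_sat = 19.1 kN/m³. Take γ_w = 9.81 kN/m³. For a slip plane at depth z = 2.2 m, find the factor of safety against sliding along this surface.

FS = 1.05

With seepage parallel to the slope and the water table at the surface, the effective normal stress on the slip plane uses the buoyant unit weight γ' = γ_sat − γ_w while the driving shear stress uses γ_sat:
FS = [c' + γ' z cos²β tanφ'] / [γ_sat z sinβ cosβ]
γ' = 19.1 − 9.81 = 9.29 kN/m³
Numerator = 2.1 + 9.29·2.2·cos²21.2°·tan35.6° = 2.1 + 9.29·2.2·0.8692·0.7159 = 14.819 kPa
Denominator = 19.1·2.2·sin21.2°·cos21.2° = 19.1·2.2·0.3616·0.9323 = 14.167 kPa
FS = 14.819 / 14.167 = 1.046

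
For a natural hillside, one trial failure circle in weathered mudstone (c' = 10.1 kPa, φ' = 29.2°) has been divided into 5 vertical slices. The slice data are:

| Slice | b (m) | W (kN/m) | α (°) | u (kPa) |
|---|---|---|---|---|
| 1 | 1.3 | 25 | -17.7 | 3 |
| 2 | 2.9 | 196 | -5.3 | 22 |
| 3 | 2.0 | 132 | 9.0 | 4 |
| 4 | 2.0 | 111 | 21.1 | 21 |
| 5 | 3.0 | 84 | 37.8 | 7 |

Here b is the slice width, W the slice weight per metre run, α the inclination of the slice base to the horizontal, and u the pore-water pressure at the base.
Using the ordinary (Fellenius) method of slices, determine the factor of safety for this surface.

FS = 3.83

Ordinary method of slices: FS = Σ[c'·Δl_i + (W_i cosα_i − u_i·Δl_i)·tanφ'] / Σ W_i sinα_i, with Δl_i = b_i / cosα_i.
Slice 1: Δl = 1.3/cos(-17.7°) = 1.365 m; N'_1 = 25·cos(-17.7°) − 3·1.365 = 19.7; c'Δl = 13.78; W sinα = -7.6
Slice 2: Δl = 2.9/cos(-5.3°) = 2.912 m; N'_2 = 196·cos(-5.3°) − 22·2.912 = 131.1; c'Δl = 29.42; W sinα = -18.1
Slice 3: Δl = 2.0/cos9.0° = 2.025 m; N'_3 = 132·cos9.0° − 4·2.025 = 122.3; c'Δl = 20.45; W sinα = 20.6
Slice 4: Δl = 2.0/cos21.1° = 2.144 m; N'_4 = 111·cos21.1° − 21·2.144 = 58.5; c'Δl = 21.65; W sinα = 40.0
Slice 5: Δl = 3.0/cos37.8° = 3.797 m; N'_5 = 84·cos37.8° − 7·3.797 = 39.8; c'Δl = 38.35; W sinα = 51.5
Σc'Δl = 123.6 kN/m; ΣN' = 371.4 kN/m; ΣW sinα = 86.4 kN/m
Resisting = 123.6 + 371.4·tan29.2° = 123.6 + 207.6 = 331.2 kN/m
FS = 331.2 / 86.4 = 3.834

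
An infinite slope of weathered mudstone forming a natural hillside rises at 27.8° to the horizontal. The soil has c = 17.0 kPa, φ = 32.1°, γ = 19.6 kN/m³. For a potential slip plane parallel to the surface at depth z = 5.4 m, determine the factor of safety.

FS = 1.58

For an infinite slope with a slip plane parallel to the surface (no pore pressure): FS = [c + γz cos²β tanφ] / [γz sinβ cosβ].
γz = 19.6·5.4 = 105.84 kN/m²
Numerator = 17.0 + 105.84·cos²27.8°·tan32.1° = 17.0 + 105.84·0.7825·0.6273 = 68.952 kPa
Denominator = 105.84·sin27.8°·cos27.8° = 105.84·0.4664·0.8846 = 43.665 kPa
FS = 68.952 / 43.665 = 1.579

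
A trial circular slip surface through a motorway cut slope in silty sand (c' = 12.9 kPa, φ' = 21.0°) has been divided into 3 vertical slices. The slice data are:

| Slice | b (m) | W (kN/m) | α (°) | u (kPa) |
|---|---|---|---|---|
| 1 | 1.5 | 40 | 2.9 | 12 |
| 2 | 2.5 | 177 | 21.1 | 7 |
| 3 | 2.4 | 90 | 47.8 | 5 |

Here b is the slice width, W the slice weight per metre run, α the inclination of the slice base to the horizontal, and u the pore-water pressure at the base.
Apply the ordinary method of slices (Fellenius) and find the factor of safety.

Ordinary method of slices: FS = Σ[c'·Δl_i + (W_i cosα_i − u_i·Δl_i)·tanφ'] / Σ W_i sinα_i, with Δl_i = b_i / cosα_i.
Slice 1: Δl = 1.5/cos2.9° = 1.502 m; N'_1 = 40·cos2.9° − 12·1.502 = 21.9; c'Δl = 19.37; W sinα = 2.0
Slice 2: Δl = 2.5/cos21.1° = 2.680 m; N'_2 = 177·cos21.1° − 7·2.680 = 146.4; c'Δl = 34.57; W sinα = 63.7
Slice 3: Δl = 2.4/cos47.8° = 3.573 m; N'_3 = 90·cos47.8° − 5·3.573 = 42.6; c'Δl = 46.09; W sinα = 66.7
Σc'Δl = 100.0 kN/m; ΣN' = 210.9 kN/m; ΣW sinα = 132.4 kN/m
Resisting = 100.0 + 210.9·tan21.0° = 100.0 + 81.0 = 181.0 kN/m
FS = 181.0 / 132.4 = 1.367

FS = 1.37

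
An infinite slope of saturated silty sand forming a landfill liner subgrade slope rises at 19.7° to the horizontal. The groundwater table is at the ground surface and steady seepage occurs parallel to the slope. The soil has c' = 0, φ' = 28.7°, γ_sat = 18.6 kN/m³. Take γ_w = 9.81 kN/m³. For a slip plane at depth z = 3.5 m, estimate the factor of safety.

FS = 0.72

With seepage parallel to the slope and the water table at the surface, the effective normal stress on the slip plane uses the buoyant unit weight γ' = γ_sat − γ_w while the driving shear stress uses γ_sat:
FS = [c' + γ' z cos²β tanφ'] / [γ_sat z sinβ cosβ]
(For c' = 0 this reduces to FS = (γ'/γ_sat)·tanφ'/tanβ.)
γ' = 18.6 − 9.81 = 8.79 kN/m³
Numerator = 0.0 + 8.79·3.5·cos²19.7°·tan28.7° = 0.0 + 8.79·3.5·0.8864·0.5475 = 14.929 kPa
Denominator = 18.6·3.5·sin19.7°·cos19.7° = 18.6·3.5·0.3371·0.9415 = 20.660 kPa
FS = 14.929 / 20.660 = 0.723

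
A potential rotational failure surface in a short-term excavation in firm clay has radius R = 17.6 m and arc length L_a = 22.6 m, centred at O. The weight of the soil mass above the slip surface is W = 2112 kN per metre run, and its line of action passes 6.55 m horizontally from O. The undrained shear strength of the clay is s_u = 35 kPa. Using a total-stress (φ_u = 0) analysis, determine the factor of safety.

FS = 1.01

Taking moments about the centre O, the resisting moment is provided by the undrained shear strength acting along the arc:
M_R = s_u·L_a·R = 35·22.60·17.6 = 13921.6 kN·m/m
M_D = W·d = 2112·6.55 = 13833.6 kN·m/m
FS = M_R / M_D = 13921.6 / 13833.6 = 1.006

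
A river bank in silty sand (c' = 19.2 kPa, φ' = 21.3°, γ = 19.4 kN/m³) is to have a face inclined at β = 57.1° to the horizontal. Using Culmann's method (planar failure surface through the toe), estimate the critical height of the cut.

Culmann's analysis gives the critical failure plane at α_cr = (β + φ')/2 = (57.1 + 21.3)/2 = 39.2°, and the critical height
H_c = (4c'/γ) · sinβ cosφ' / [1 − cos(β − φ')]
    = (4·19.2/19.4) · sin57.1°·cos21.3° / [1 − cos(35.8°)]
    = 3.959 · 0.8396·0.9317 / [1 − 0.8111]
    = 3.959 · 0.7823 / 0.1889
    = 16.39 m

H_c = 16.39 m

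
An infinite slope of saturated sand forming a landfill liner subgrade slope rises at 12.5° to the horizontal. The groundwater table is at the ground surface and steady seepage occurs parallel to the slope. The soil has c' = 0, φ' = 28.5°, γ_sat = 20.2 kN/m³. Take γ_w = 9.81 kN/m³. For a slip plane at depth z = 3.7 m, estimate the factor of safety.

FS = 1.26

With seepage parallel to the slope and the water table at the surface, the effective normal stress on the slip plane uses the buoyant unit weight γ' = γ_sat − γ_w while the driving shear stress uses γ_sat:
FS = [c' + γ' z cos²β tanφ'] / [γ_sat z sinβ cosβ]
(For c' = 0 this reduces to FS = (γ'/γ_sat)·tanφ'/tanβ.)
γ' = 20.2 − 9.81 = 10.39 kN/m³
Numerator = 0.0 + 10.39·3.7·cos²12.5°·tan28.5° = 0.0 + 10.39·3.7·0.9532·0.5430 = 19.895 kPa
Denominator = 20.2·3.7·sin12.5°·cos12.5° = 20.2·3.7·0.2164·0.9763 = 15.793 kPa
FS = 19.895 / 15.793 = 1.260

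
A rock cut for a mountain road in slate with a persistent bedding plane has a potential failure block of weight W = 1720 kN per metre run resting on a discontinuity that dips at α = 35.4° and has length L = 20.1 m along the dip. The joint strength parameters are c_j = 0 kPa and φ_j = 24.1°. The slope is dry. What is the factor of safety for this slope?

FS = 0.63

Resolving the block weight along and normal to the plane and applying the Mohr–Coulomb strength on the joint:
N' = W cosα = 1720·cos35.4° = 1402.0 kN/m
Driving force T = W sinα = 1720·sin35.4° = 996.4 kN/m
Resisting force R = c_j·L + N'·tanφ_j = 0·20.1 + 1402.0·tan24.1° = 0.0 + 627.2 = 627.2 kN/m
FS = R / T = 627.2 / 996.4 = 0.629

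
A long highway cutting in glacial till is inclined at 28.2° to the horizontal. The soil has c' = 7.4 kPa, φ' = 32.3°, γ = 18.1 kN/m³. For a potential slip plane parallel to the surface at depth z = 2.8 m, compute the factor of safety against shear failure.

For an infinite slope with a slip plane parallel to the surface (no pore pressure): FS = [c' + γz cos²β tanφ'] / [γz sinβ cosβ].
γz = 18.1·2.8 = 50.68 kN/m²
Numerator = 7.4 + 50.68·cos²28.2°·tan32.3° = 7.4 + 50.68·0.7767·0.6322 = 32.284 kPa
Denominator = 50.68·sin28.2°·cos28.2° = 50.68·0.4726·0.8813 = 21.106 kPa
FS = 32.284 / 21.106 = 1.530

FS = 1.53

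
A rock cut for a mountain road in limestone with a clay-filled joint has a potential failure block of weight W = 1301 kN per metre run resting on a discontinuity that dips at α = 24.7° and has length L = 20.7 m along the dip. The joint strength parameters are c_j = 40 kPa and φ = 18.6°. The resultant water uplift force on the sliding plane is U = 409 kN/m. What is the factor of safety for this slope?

FS = 2.00

Resolving the block weight along and normal to the plane and applying the Mohr–Coulomb strength on the joint:
N' = W cosα − U = 1301·cos24.7° − 409 = 773.0 kN/m
Driving force T = W sinα = 1301·sin24.7° = 543.6 kN/m
Resisting force R = c_j·L + N'·tanφ = 40·20.7 + 773.0·tan18.6° = 828.0 + 260.1 = 1088.1 kN/m
FS = R / T = 1088.1 / 543.6 = 2.002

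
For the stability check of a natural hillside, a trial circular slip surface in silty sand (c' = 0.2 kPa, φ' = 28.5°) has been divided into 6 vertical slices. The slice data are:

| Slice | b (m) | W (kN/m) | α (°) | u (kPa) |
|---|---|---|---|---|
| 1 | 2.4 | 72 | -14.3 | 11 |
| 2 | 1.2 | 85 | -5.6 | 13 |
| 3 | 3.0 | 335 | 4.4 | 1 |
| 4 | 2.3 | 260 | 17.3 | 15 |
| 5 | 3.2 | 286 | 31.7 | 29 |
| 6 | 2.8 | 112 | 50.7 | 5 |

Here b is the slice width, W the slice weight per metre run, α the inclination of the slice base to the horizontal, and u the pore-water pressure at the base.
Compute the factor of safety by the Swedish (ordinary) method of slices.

Ordinary method of slices: FS = Σ[c'·Δl_i + (W_i cosα_i − u_i·Δl_i)·tanφ'] / Σ W_i sinα_i, with Δl_i = b_i / cosα_i.
Slice 1: Δl = 2.4/cos(-14.3°) = 2.477 m; N'_1 = 72·cos(-14.3°) − 11·2.477 = 42.5; c'Δl = 0.50; W sinα = -17.8
Slice 2: Δl = 1.2/cos(-5.6°) = 1.206 m; N'_2 = 85·cos(-5.6°) − 13·1.206 = 68.9; c'Δl = 0.24; W sinα = -8.3
Slice 3: Δl = 3.0/cos4.4° = 3.009 m; N'_3 = 335·cos4.4° − 1·3.009 = 331.0; c'Δl = 0.60; W sinα = 25.7
Slice 4: Δl = 2.3/cos17.3° = 2.409 m; N'_4 = 260·cos17.3° − 15·2.409 = 212.1; c'Δl = 0.48; W sinα = 77.3
Slice 5: Δl = 3.2/cos31.7° = 3.761 m; N'_5 = 286·cos31.7° − 29·3.761 = 134.3; c'Δl = 0.75; W sinα = 150.3
Slice 6: Δl = 2.8/cos50.7° = 4.421 m; N'_6 = 112·cos50.7° − 5·4.421 = 48.8; c'Δl = 0.88; W sinα = 86.7
Σc'Δl = 3.5 kN/m; ΣN' = 837.6 kN/m; ΣW sinα = 313.9 kN/m
Resisting = 3.5 + 837.6·tan28.5° = 3.5 + 454.8 = 458.3 kN/m
FS = 458.3 / 313.9 = 1.460

FS = 1.46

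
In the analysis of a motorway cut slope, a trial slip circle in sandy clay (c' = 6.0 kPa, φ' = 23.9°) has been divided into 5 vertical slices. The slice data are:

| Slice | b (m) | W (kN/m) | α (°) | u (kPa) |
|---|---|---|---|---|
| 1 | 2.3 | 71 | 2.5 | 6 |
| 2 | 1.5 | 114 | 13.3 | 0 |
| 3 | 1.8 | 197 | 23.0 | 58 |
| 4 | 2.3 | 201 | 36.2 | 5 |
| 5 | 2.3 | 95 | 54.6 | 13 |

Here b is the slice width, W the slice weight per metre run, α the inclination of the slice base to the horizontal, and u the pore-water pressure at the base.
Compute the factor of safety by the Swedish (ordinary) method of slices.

Ordinary method of slices: FS = Σ[c'·Δl_i + (W_i cosα_i − u_i·Δl_i)·tanφ'] / Σ W_i sinα_i, with Δl_i = b_i / cosα_i.
Slice 1: Δl = 2.3/cos2.5° = 2.302 m; N'_1 = 71·cos2.5° − 6·2.302 = 57.1; c'Δl = 13.81; W sinα = 3.1
Slice 2: Δl = 1.5/cos13.3° = 1.541 m; N'_2 = 114·cos13.3° − 0·1.541 = 110.9; c'Δl = 9.25; W sinα = 26.2
Slice 3: Δl = 1.8/cos23.0° = 1.955 m; N'_3 = 197·cos23.0° − 58·1.955 = 67.9; c'Δl = 11.73; W sinα = 77.0
Slice 4: Δl = 2.3/cos36.2° = 2.850 m; N'_4 = 201·cos36.2° − 5·2.850 = 147.9; c'Δl = 17.10; W sinα = 118.7
Slice 5: Δl = 2.3/cos54.6° = 3.970 m; N'_5 = 95·cos54.6° − 13·3.970 = 3.4; c'Δl = 23.82; W sinα = 77.4
Σc'Δl = 75.7 kN/m; ΣN' = 387.3 kN/m; ΣW sinα = 302.4 kN/m
Resisting = 75.7 + 387.3·tan23.9° = 75.7 + 171.6 = 247.4 kN/m
FS = 247.4 / 302.4 = 0.818

FS = 0.82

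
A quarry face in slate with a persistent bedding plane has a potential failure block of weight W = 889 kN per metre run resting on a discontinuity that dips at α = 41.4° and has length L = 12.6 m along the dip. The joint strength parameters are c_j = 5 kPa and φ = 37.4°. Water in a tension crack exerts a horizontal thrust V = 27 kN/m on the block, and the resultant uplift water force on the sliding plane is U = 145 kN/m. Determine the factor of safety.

Resolving the block weight along and normal to the plane and applying the Mohr–Coulomb strength on the joint:
N' = W cosα − U − V sinα = 889·cos41.4° − 145 − 27·sin41.4° = 504.0 kN/m
Driving force T = W sinα + V cosα = 889·sin41.4° + 27·cos41.4° = 608.2 kN/m
Resisting force R = c_j·L + N'·tanφ = 5·12.6 + 504.0·tan37.4° = 63.0 + 385.3 = 448.3 kN/m
FS = R / T = 448.3 / 608.2 = 0.737

FS = 0.74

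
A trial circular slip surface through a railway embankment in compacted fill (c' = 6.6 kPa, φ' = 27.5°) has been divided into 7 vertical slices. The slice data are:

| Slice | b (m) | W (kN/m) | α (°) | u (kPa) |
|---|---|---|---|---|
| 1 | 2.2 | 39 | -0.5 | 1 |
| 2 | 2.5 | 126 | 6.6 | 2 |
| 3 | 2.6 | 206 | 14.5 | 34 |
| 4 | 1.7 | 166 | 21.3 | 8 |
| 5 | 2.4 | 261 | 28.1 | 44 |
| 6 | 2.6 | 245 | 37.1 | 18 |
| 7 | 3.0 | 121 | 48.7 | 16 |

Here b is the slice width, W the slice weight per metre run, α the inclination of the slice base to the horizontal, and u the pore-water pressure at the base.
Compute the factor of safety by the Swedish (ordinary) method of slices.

FS = 0.97

Ordinary method of slices: FS = Σ[c'·Δl_i + (W_i cosα_i − u_i·Δl_i)·tanφ'] / Σ W_i sinα_i, with Δl_i = b_i / cosα_i.
Slice 1: Δl = 2.2/cos(-0.5°) = 2.200 m; N'_1 = 39·cos(-0.5°) − 1·2.200 = 36.8; c'Δl = 14.52; W sinα = -0.3
Slice 2: Δl = 2.5/cos6.6° = 2.517 m; N'_2 = 126·cos6.6° − 2·2.517 = 120.1; c'Δl = 16.61; W sinα = 14.5
Slice 3: Δl = 2.6/cos14.5° = 2.686 m; N'_3 = 206·cos14.5° − 34·2.686 = 108.1; c'Δl = 17.72; W sinα = 51.6
Slice 4: Δl = 1.7/cos21.3° = 1.825 m; N'_4 = 166·cos21.3° − 8·1.825 = 140.1; c'Δl = 12.04; W sinα = 60.3
Slice 5: Δl = 2.4/cos28.1° = 2.721 m; N'_5 = 261·cos28.1° − 44·2.721 = 110.5; c'Δl = 17.96; W sinα = 122.9
Slice 6: Δl = 2.6/cos37.1° = 3.260 m; N'_6 = 245·cos37.1° − 18·3.260 = 136.7; c'Δl = 21.51; W sinα = 147.8
Slice 7: Δl = 3.0/cos48.7° = 4.545 m; N'_7 = 121·cos48.7° − 16·4.545 = 7.1; c'Δl = 30.00; W sinα = 90.9
Σc'Δl = 130.4 kN/m; ΣN' = 659.5 kN/m; ΣW sinα = 487.6 kN/m
Resisting = 130.4 + 659.5·tan27.5° = 130.4 + 343.3 = 473.7 kN/m
FS = 473.7 / 487.6 = 0.971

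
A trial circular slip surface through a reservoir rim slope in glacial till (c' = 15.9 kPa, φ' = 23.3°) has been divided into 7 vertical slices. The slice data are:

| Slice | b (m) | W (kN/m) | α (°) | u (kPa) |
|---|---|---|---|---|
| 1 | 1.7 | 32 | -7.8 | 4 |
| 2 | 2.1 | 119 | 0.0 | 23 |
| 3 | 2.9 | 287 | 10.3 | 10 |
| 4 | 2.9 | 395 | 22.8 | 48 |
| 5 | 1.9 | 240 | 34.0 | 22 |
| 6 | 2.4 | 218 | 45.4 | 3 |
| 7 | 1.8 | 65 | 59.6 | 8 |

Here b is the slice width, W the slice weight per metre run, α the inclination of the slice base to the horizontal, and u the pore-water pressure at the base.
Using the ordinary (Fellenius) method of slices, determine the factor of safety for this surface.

FS = 1.24

Ordinary method of slices: FS = Σ[c'·Δl_i + (W_i cosα_i − u_i·Δl_i)·tanφ'] / Σ W_i sinα_i, with Δl_i = b_i / cosα_i.
Slice 1: Δl = 1.7/cos(-7.8°) = 1.716 m; N'_1 = 32·cos(-7.8°) − 4·1.716 = 24.8; c'Δl = 27.28; W sinα = -4.3
Slice 2: Δl = 2.1/cos0.0° = 2.100 m; N'_2 = 119·cos0.0° − 23·2.100 = 70.7; c'Δl = 33.39; W sinα = 0.0
Slice 3: Δl = 2.9/cos10.3° = 2.947 m; N'_3 = 287·cos10.3° − 10·2.947 = 252.9; c'Δl = 46.87; W sinα = 51.3
Slice 4: Δl = 2.9/cos22.8° = 3.146 m; N'_4 = 395·cos22.8° − 48·3.146 = 213.1; c'Δl = 50.02; W sinα = 153.1
Slice 5: Δl = 1.9/cos34.0° = 2.292 m; N'_5 = 240·cos34.0° − 22·2.292 = 148.5; c'Δl = 36.44; W sinα = 134.2
Slice 6: Δl = 2.4/cos45.4° = 3.418 m; N'_6 = 218·cos45.4° − 3·3.418 = 142.8; c'Δl = 54.35; W sinα = 155.2
Slice 7: Δl = 1.8/cos59.6° = 3.557 m; N'_7 = 65·cos59.6° − 8·3.557 = 4.4; c'Δl = 56.56; W sinα = 56.1
Σc'Δl = 304.9 kN/m; ΣN' = 857.4 kN/m; ΣW sinα = 545.5 kN/m
Resisting = 304.9 + 857.4·tan23.3° = 304.9 + 369.2 = 674.1 kN/m
FS = 674.1 / 545.5 = 1.236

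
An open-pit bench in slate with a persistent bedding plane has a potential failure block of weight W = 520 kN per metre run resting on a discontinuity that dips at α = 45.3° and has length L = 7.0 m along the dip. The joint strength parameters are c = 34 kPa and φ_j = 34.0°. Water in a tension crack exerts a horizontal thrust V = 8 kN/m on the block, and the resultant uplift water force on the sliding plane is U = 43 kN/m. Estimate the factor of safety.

Resolving the block weight along and normal to the plane and applying the Mohr–Coulomb strength on the joint:
N' = W cosα − U − V sinα = 520·cos45.3° − 43 − 8·sin45.3° = 317.1 kN/m
Driving force T = W sinα + V cosα = 520·sin45.3° + 8·cos45.3° = 375.2 kN/m
Resisting force R = c·L + N'·tanφ_j = 34·7.0 + 317.1·tan34.0° = 238.0 + 213.9 = 451.9 kN/m
FS = R / T = 451.9 / 375.2 = 1.204

FS = 1.20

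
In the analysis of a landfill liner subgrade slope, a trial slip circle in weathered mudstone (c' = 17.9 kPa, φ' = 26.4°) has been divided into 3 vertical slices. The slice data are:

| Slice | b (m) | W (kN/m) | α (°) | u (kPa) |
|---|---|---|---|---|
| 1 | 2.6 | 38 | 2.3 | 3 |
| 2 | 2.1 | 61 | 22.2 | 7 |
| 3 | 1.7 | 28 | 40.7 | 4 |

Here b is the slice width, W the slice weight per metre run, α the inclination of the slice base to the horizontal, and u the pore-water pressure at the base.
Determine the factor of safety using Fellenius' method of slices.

Ordinary method of slices: FS = Σ[c'·Δl_i + (W_i cosα_i − u_i·Δl_i)·tanφ'] / Σ W_i sinα_i, with Δl_i = b_i / cosα_i.
Slice 1: Δl = 2.6/cos2.3° = 2.602 m; N'_1 = 38·cos2.3° − 3·2.602 = 30.2; c'Δl = 46.58; W sinα = 1.5
Slice 2: Δl = 2.1/cos22.2° = 2.268 m; N'_2 = 61·cos22.2° − 7·2.268 = 40.6; c'Δl = 40.60; W sinα = 23.0
Slice 3: Δl = 1.7/cos40.7° = 2.242 m; N'_3 = 28·cos40.7° − 4·2.242 = 12.3; c'Δl = 40.14; W sinα = 18.3
Σc'Δl = 127.3 kN/m; ΣN' = 83.0 kN/m; ΣW sinα = 42.8 kN/m
Resisting = 127.3 + 83.0·tan26.4° = 127.3 + 41.2 = 168.5 kN/m
FS = 168.5 / 42.8 = 3.935

FS = 3.93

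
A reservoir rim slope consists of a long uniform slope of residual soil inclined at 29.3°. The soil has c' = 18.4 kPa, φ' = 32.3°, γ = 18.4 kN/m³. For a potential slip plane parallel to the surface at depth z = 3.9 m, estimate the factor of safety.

For an infinite slope with a slip plane parallel to the surface (no pore pressure): FS = [c' + γz cos²β tanφ'] / [γz sinβ cosβ].
γz = 18.4·3.9 = 71.76 kN/m²
Numerator = 18.4 + 71.76·cos²29.3°·tan32.3° = 18.4 + 71.76·0.7605·0.6322 = 52.900 kPa
Denominator = 71.76·sin29.3°·cos29.3° = 71.76·0.4894·0.8721 = 30.625 kPa
FS = 52.900 / 30.625 = 1.727

FS = 1.73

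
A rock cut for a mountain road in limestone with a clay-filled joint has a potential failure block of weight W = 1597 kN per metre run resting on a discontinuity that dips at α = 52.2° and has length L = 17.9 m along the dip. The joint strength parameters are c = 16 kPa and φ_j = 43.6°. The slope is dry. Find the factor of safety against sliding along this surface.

Resolving the block weight along and normal to the plane and applying the Mohr–Coulomb strength on the joint:
N' = W cosα = 1597·cos52.2° = 978.8 kN/m
Driving force T = W sinα = 1597·sin52.2° = 1261.9 kN/m
Resisting force R = c·L + N'·tanφ_j = 16·17.9 + 978.8·tan43.6° = 286.4 + 932.1 = 1218.5 kN/m
FS = R / T = 1218.5 / 1261.9 = 0.966

FS = 0.97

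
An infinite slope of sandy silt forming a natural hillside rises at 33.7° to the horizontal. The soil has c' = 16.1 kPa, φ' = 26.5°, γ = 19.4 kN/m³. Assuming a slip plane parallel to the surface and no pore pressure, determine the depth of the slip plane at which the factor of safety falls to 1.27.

z = 3.44 m

Setting FS = 1.27 in FS = [c' + γz cos²β tanφ'] / [γz sinβ cosβ] and solving for z:
z = c' / [γ cosβ (FS·sinβ − cosβ·tanφ')]
  = 16.1 / [19.4·cos33.7°·(1.27·sin33.7° − cos33.7°·tan26.5°)]
  = 16.1 / [19.4·0.8320·(1.27·0.5548 − 0.8320·0.4986)]
  = 16.1 / 4.6782 = 3.441 m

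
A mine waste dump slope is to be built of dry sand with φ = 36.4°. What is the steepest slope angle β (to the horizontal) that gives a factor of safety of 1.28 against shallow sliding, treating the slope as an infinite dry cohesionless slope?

β = 29.9°

For an infinite dry cohesionless slope FS = tanφ/tanβ, so tanβ = tanφ / FS.
tanβ = tan36.4° / 1.28 = 0.7373 / 1.28 = 0.5760
β = arctan(0.5760) = 29.94°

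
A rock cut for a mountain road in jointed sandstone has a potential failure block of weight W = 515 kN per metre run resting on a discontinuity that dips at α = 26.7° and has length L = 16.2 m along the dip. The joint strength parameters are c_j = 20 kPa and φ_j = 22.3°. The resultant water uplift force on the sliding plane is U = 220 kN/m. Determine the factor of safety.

FS = 1.83

Resolving the block weight along and normal to the plane and applying the Mohr–Coulomb strength on the joint:
N' = W cosα − U = 515·cos26.7° − 220 = 240.1 kN/m
Driving force T = W sinα = 515·sin26.7° = 231.4 kN/m
Resisting force R = c_j·L + N'·tanφ_j = 20·16.2 + 240.1·tan22.3° = 324.0 + 98.5 = 422.5 kN/m
FS = R / T = 422.5 / 231.4 = 1.826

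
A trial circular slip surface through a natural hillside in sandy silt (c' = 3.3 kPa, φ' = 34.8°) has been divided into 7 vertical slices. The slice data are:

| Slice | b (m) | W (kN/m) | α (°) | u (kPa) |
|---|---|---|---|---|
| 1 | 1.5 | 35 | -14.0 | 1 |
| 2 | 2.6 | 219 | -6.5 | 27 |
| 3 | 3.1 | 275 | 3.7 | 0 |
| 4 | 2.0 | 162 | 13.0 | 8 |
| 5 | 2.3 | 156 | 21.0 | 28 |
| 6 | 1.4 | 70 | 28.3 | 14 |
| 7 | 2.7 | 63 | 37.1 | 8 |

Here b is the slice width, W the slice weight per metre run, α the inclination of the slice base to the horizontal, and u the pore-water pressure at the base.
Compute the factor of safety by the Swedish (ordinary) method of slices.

Ordinary method of slices: FS = Σ[c'·Δl_i + (W_i cosα_i − u_i·Δl_i)·tanφ'] / Σ W_i sinα_i, with Δl_i = b_i / cosα_i.
Slice 1: Δl = 1.5/cos(-14.0°) = 1.546 m; N'_1 = 35·cos(-14.0°) − 1·1.546 = 32.4; c'Δl = 5.10; W sinα = -8.5
Slice 2: Δl = 2.6/cos(-6.5°) = 2.617 m; N'_2 = 219·cos(-6.5°) − 27·2.617 = 146.9; c'Δl = 8.64; W sinα = -24.8
Slice 3: Δl = 3.1/cos3.7° = 3.106 m; N'_3 = 275·cos3.7° − 0·3.106 = 274.4; c'Δl = 10.25; W sinα = 17.7
Slice 4: Δl = 2.0/cos13.0° = 2.053 m; N'_4 = 162·cos13.0° − 8·2.053 = 141.4; c'Δl = 6.77; W sinα = 36.4
Slice 5: Δl = 2.3/cos21.0° = 2.464 m; N'_5 = 156·cos21.0° − 28·2.464 = 76.7; c'Δl = 8.13; W sinα = 55.9
Slice 6: Δl = 1.4/cos28.3° = 1.590 m; N'_6 = 70·cos28.3° − 14·1.590 = 39.4; c'Δl = 5.25; W sinα = 33.2
Slice 7: Δl = 2.7/cos37.1° = 3.385 m; N'_7 = 63·cos37.1° − 8·3.385 = 23.2; c'Δl = 11.17; W sinα = 38.0
Σc'Δl = 55.3 kN/m; ΣN' = 734.4 kN/m; ΣW sinα = 148.0 kN/m
Resisting = 55.3 + 734.4·tan34.8° = 55.3 + 510.4 = 565.7 kN/m
FS = 565.7 / 148.0 = 3.822

FS = 3.82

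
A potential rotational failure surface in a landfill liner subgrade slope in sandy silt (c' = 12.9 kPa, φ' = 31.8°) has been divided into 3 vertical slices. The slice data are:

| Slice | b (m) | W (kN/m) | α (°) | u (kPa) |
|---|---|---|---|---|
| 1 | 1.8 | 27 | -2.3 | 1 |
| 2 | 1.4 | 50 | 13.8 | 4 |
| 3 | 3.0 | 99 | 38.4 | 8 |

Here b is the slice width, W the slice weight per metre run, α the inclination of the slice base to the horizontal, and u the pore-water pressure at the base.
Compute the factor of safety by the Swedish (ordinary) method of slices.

Ordinary method of slices: FS = Σ[c'·Δl_i + (W_i cosα_i − u_i·Δl_i)·tanφ'] / Σ W_i sinα_i, with Δl_i = b_i / cosα_i.
Slice 1: Δl = 1.8/cos(-2.3°) = 1.801 m; N'_1 = 27·cos(-2.3°) − 1·1.801 = 25.2; c'Δl = 23.24; W sinα = -1.1
Slice 2: Δl = 1.4/cos13.8° = 1.442 m; N'_2 = 50·cos13.8° − 4·1.442 = 42.8; c'Δl = 18.60; W sinα = 11.9
Slice 3: Δl = 3.0/cos38.4° = 3.828 m; N'_3 = 99·cos38.4° − 8·3.828 = 47.0; c'Δl = 49.38; W sinα = 61.5
Σc'Δl = 91.2 kN/m; ΣN' = 114.9 kN/m; ΣW sinα = 72.3 kN/m
Resisting = 91.2 + 114.9·tan31.8° = 91.2 + 71.3 = 162.5 kN/m
FS = 162.5 / 72.3 = 2.246

FS = 2.25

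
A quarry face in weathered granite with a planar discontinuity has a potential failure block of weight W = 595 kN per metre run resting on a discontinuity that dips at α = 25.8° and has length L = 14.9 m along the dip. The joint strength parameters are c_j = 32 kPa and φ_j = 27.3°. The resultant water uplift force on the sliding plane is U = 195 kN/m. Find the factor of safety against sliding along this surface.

FS = 2.52

Resolving the block weight along and normal to the plane and applying the Mohr–Coulomb strength on the joint:
N' = W cosα − U = 595·cos25.8° − 195 = 340.7 kN/m
Driving force T = W sinα = 595·sin25.8° = 259.0 kN/m
Resisting force R = c_j·L + N'·tanφ_j = 32·14.9 + 340.7·tan27.3° = 476.8 + 175.8 = 652.6 kN/m
FS = R / T = 652.6 / 259.0 = 2.520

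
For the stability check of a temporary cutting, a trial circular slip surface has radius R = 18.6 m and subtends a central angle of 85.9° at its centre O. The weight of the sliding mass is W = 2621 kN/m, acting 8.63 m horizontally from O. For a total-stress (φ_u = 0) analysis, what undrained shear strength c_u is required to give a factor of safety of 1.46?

c_u = 63.7 kPa

FS = c_u·L_a·R / (W·d), so c_u = FS·W·d / (L_a·R).
Arc length L_a = R·θ = 18.6·(85.9°·π/180) = 18.6·1.4992 = 27.89 m
c_u = 1.46·2621·8.63 / (27.89·18.6) = 33024.1 / 518.68 = 63.67 kPa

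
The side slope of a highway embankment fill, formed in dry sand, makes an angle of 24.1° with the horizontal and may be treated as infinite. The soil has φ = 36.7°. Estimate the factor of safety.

For a dry cohesionless infinite slope the factor of safety is FS = tanφ / tanβ.
FS = tan36.7° / tan24.1° = 0.7454 / 0.4473 = 1.666

FS = 1.67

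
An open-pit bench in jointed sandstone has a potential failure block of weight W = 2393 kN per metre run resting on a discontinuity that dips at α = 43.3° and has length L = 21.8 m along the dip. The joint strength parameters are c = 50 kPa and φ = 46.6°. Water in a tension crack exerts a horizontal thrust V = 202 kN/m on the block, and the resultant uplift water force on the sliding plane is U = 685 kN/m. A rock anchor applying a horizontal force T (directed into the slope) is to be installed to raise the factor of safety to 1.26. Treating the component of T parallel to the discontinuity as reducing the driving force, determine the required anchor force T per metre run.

T = 117 kN/m

Resolving forces along and normal to the sliding plane, with the horizontal anchor force T adding T·sinα to the effective normal force and T·cosα acting up the plane against the driving force:
FS = [cL + (W cosα − U − V sinα + T sinα) tanφ] / [W sinα + V cosα − T cosα]
Without the anchor: N' = 918.0 kN/m, driving T_d = 1788.2 kN/m, resisting R = 50·21.8 + 918.0·tan46.6° = 2060.8 kN/m, FS = 1.15.
Setting FS = 1.26 and solving for T:
1.26·(1788.2 − T cos43.3°) = 2060.8 + T sin43.3°·tan46.6°
T·(sin43.3°·tan46.6° + 1.26·cos43.3°) = 1.26·1788.2 − 2060.8
T·(0.6858·1.0575 + 1.26·0.7278) = 2253.1 − 2060.8 = 192.3
T·1.6422 = 192.3
T = 117.1 kN/m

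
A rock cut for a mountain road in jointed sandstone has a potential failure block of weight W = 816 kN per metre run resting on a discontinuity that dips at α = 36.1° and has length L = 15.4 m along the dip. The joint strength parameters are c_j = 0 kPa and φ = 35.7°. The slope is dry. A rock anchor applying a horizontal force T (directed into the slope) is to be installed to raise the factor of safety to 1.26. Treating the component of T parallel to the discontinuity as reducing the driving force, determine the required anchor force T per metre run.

T = 92 kN/m

Resolving forces along and normal to the sliding plane, with the horizontal anchor force T adding T·sinα to the effective normal force and T·cosα acting up the plane against the driving force:
FS = [c_jL + (W cosα + T sinα) tanφ] / [W sinα − T cosα]
Without the anchor: N' = 659.3 kN/m, driving T_d = 480.8 kN/m, resisting R = 0·15.4 + 659.3·tan35.7° = 473.8 kN/m, FS = 0.99.
Setting FS = 1.26 and solving for T:
1.26·(480.8 − T cos36.1°) = 473.8 + T sin36.1°·tan35.7°
T·(sin36.1°·tan35.7° + 1.26·cos36.1°) = 1.26·480.8 − 473.8
T·(0.5892·0.7186 + 1.26·0.8080) = 605.8 − 473.8 = 132.0
T·1.4414 = 132.0
T = 91.6 kN/m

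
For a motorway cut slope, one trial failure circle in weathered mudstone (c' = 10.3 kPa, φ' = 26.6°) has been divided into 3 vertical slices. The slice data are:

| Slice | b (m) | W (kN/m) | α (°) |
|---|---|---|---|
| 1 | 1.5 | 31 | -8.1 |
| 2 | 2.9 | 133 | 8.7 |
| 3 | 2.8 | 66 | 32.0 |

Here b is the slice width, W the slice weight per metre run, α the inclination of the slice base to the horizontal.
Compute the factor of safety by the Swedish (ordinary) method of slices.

FS = 3.73

Ordinary method of slices: FS = Σ[c'·Δl_i + (W_i cosα_i)·tanφ'] / Σ W_i sinα_i, with Δl_i = b_i / cosα_i.
Slice 1: Δl = 1.5/cos(-8.1°) = 1.515 m; N'_1 = 31·cos(-8.1°) = 30.7; c'Δl = 15.61; W sinα = -4.4
Slice 2: Δl = 2.9/cos8.7° = 2.934 m; N'_2 = 133·cos8.7° = 131.5; c'Δl = 30.22; W sinα = 20.1
Slice 3: Δl = 2.8/cos32.0° = 3.302 m; N'_3 = 66·cos32.0° = 56.0; c'Δl = 34.01; W sinα = 35.0
Σc'Δl = 79.8 kN/m; ΣN' = 218.1 kN/m; ΣW sinα = 50.7 kN/m
Resisting = 79.8 + 218.1·tan26.6° = 79.8 + 109.2 = 189.1 kN/m
FS = 189.1 / 50.7 = 3.727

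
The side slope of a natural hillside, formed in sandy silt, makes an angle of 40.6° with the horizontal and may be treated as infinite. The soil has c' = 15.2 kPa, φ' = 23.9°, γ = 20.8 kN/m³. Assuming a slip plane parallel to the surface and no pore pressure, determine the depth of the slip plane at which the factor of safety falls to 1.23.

z = 2.07 m

Setting FS = 1.23 in FS = [c' + γz cos²β tanφ'] / [γz sinβ cosβ] and solving for z:
z = c' / [γ cosβ (FS·sinβ − cosβ·tanφ')]
  = 15.2 / [20.8·cos40.6°·(1.23·sin40.6° − cos40.6°·tan23.9°)]
  = 15.2 / [20.8·0.7593·(1.23·0.6508 − 0.7593·0.4431)]
  = 15.2 / 7.3277 = 2.074 m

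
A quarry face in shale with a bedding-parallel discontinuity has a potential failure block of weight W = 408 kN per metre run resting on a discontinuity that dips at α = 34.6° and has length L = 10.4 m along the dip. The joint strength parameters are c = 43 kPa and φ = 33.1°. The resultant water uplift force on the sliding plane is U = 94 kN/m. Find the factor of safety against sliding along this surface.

FS = 2.61

Resolving the block weight along and normal to the plane and applying the Mohr–Coulomb strength on the joint:
N' = W cosα − U = 408·cos34.6° − 94 = 241.8 kN/m
Driving force T = W sinα = 408·sin34.6° = 231.7 kN/m
Resisting force R = c·L + N'·tanφ = 43·10.4 + 241.8·tan33.1° = 447.2 + 157.7 = 604.9 kN/m
FS = R / T = 604.9 / 231.7 = 2.611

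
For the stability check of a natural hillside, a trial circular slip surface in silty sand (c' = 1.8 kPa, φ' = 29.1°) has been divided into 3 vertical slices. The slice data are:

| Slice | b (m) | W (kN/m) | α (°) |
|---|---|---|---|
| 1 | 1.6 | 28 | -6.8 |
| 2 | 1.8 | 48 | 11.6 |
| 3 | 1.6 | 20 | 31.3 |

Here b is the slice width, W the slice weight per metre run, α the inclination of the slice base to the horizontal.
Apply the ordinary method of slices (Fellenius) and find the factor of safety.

Ordinary method of slices: FS = Σ[c'·Δl_i + (W_i cosα_i)·tanφ'] / Σ W_i sinα_i, with Δl_i = b_i / cosα_i.
Slice 1: Δl = 1.6/cos(-6.8°) = 1.611 m; N'_1 = 28·cos(-6.8°) = 27.8; c'Δl = 2.90; W sinα = -3.3
Slice 2: Δl = 1.8/cos11.6° = 1.838 m; N'_2 = 48·cos11.6° = 47.0; c'Δl = 3.31; W sinα = 9.7
Slice 3: Δl = 1.6/cos31.3° = 1.873 m; N'_3 = 20·cos31.3° = 17.1; c'Δl = 3.37; W sinα = 10.4
Σc'Δl = 9.6 kN/m; ΣN' = 91.9 kN/m; ΣW sinα = 16.7 kN/m
Resisting = 9.6 + 91.9·tan29.1° = 9.6 + 51.2 = 60.7 kN/m
FS = 60.7 / 16.7 = 3.631

FS = 3.63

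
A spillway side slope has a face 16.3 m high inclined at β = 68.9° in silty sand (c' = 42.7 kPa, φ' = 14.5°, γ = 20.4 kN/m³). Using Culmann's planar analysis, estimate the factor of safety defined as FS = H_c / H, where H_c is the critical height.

H_c = (4c'/γ) · sinβ cosφ' / [1 − cos(β − φ')]
    = (4·42.7/20.4) · sin68.9°·cos14.5° / [1 − cos54.4°]
    = 8.373 · 0.9032 / 0.4179 = 18.10 m
FS = H_c / H = 18.10 / 16.3 = 1.110

FS = 1.11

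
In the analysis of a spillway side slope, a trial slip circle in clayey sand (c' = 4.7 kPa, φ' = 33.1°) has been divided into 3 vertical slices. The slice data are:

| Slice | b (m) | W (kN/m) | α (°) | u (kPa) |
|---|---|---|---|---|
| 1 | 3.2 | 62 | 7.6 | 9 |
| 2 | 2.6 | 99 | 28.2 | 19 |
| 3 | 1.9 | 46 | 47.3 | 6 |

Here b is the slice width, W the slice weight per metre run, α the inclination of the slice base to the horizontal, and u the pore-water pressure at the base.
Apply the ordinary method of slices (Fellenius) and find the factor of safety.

Ordinary method of slices: FS = Σ[c'·Δl_i + (W_i cosα_i − u_i·Δl_i)·tanφ'] / Σ W_i sinα_i, with Δl_i = b_i / cosα_i.
Slice 1: Δl = 3.2/cos7.6° = 3.228 m; N'_1 = 62·cos7.6° − 9·3.228 = 32.4; c'Δl = 15.17; W sinα = 8.2
Slice 2: Δl = 2.6/cos28.2° = 2.950 m; N'_2 = 99·cos28.2° − 19·2.950 = 31.2; c'Δl = 13.87; W sinα = 46.8
Slice 3: Δl = 1.9/cos47.3° = 2.802 m; N'_3 = 46·cos47.3° − 6·2.802 = 14.4; c'Δl = 13.17; W sinα = 33.8
Σc'Δl = 42.2 kN/m; ΣN' = 78.0 kN/m; ΣW sinα = 88.8 kN/m
Resisting = 42.2 + 78.0·tan33.1° = 42.2 + 50.8 = 93.0 kN/m
FS = 93.0 / 88.8 = 1.048

FS = 1.05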